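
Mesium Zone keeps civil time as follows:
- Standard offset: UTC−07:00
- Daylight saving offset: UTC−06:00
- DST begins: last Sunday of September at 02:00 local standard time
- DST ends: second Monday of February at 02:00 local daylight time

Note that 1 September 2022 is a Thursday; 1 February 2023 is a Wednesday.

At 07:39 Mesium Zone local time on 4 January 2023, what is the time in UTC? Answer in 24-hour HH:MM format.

13:39

1 September 2022 is a Thursday, so Sundays fall on 4, 11, 18, 25; the last is September 25.
1 February 2023 is a Wednesday, so the first Monday is February 6 and the second is February 13.
Daylight saving runs 25 September 2022 – 13 February 2023; 4 January 2023 is inside that window, so Mesium Zone is at UTC−06:00.
07:39 local + 6h = 13:39 UTC.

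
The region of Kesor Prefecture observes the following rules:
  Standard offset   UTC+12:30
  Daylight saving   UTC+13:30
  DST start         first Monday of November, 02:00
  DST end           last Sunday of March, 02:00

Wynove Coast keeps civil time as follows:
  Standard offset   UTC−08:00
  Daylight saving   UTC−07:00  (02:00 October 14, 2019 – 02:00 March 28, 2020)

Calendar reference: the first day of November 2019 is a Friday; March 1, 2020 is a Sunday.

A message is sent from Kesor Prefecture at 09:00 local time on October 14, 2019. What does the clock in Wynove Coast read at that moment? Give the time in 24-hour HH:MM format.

1 November 2019 is a Friday, so the first Monday is November 4.
1 March 2020 is a Sunday, so Sundays fall on 1, 8, 15, 22, 29; the last is March 29.
Daylight saving runs 4 November 2019 – 29 March 2020; October 14, 2019 is outside that window, so Kesor Prefecture is on standard time at UTC+12:30.
09:00 Kesor Prefecture − 12h30m = 20:30 UTC (rolling into the previous day, 13 October 2019).
At the standard offset (UTC−08:00), 20:30 UTC − 8h = 12:30 Wynove Coast standard time.
The standard-time date in Wynove Coast, October 13, 2019, is outside the daylight-saving period (14 October 2019 – 28 March 2020), so Wynove Coast is on standard time, UTC−08:00.
20:30 UTC − 8h = 12:30 Wynove Coast.

12:30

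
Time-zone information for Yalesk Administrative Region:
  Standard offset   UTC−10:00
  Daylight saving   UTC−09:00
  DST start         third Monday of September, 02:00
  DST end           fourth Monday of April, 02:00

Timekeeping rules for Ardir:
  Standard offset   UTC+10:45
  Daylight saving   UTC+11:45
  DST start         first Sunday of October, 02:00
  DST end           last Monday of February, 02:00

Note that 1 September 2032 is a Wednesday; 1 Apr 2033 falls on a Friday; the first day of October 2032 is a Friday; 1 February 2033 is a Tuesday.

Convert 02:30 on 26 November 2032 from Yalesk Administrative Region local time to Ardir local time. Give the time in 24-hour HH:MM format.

23:15

1 September 2032 is a Wednesday, so the first Monday is September 6 and the third is September 20.
1 April 2033 is a Friday, so the first Monday is April 4 and the fourth is April 25.
Daylight saving runs 20 September 2032 – 25 April 2033; 26 November 2032 is inside that window, so Yalesk Administrative Region is at UTC−09:00.
02:30 Yalesk Administrative Region + 9h = 11:30 UTC.
1 October 2032 is a Friday, so the first Sunday is October 3.
1 February 2033 is a Tuesday, so Mondays fall on 7, 14, 21, 28; the last is February 28.
At the standard offset (UTC+10:45), 11:30 UTC + 10h45m = 22:15 Ardir standard time.
Daylight saving runs 3 October 2032 – 28 February 2033; the standard-time date in Ardir, 26 November 2032, is inside that window, so Ardir is at UTC+11:45.
11:30 UTC + 11h45m = 23:15 Ardir.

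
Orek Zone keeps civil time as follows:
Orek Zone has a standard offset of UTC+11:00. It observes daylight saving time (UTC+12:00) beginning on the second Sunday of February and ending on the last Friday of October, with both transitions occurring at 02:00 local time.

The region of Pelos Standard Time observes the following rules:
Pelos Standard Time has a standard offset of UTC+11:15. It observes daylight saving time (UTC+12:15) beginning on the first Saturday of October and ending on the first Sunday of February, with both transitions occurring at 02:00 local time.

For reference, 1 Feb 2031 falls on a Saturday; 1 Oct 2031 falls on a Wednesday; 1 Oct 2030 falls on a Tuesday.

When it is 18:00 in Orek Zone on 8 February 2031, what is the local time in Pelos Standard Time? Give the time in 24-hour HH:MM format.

18:15

1 February 2031 is a Saturday, so the first Sunday is February 2 and the second is February 9.
1 October 2031 is a Wednesday, so Fridays fall on 3, 10, 17, 24, 31; the last is October 31.
8 February 2031 is outside the daylight-saving period (9 February – 31 October), so Orek Zone is on standard time, UTC+11:00.
18:00 Orek Zone − 11h = 07:00 UTC.
1 October 2030 is a Tuesday, so the first Saturday is October 5.
1 February 2031 is a Saturday, so the first Sunday is February 2.
At the standard offset (UTC+11:15), 07:00 UTC + 11h15m = 18:15 Pelos Standard Time standard time.
Daylight saving runs 5 October 2030 – 2 February 2031; the standard-time date in Pelos Standard Time, 8 February 2031, is outside that window, so Pelos Standard Time is on standard time at UTC+11:15.
07:00 UTC + 11h15m = 18:15 Pelos Standard Time.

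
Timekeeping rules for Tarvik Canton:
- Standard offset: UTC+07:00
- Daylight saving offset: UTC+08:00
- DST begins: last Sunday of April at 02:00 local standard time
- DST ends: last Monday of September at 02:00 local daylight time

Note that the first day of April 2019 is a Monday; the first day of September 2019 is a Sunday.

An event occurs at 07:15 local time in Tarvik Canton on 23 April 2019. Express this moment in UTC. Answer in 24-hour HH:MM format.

00:15

1 April 2019 is a Monday, so Sundays fall on 7, 14, 21, 28; the last is April 28.
1 September 2019 is a Sunday, so Mondays fall on 2, 9, 16, 23, 30; the last is September 30.
23 April 2019 does not fall between 28 April and 30 September, so daylight saving is not in effect and Tarvik Canton is at UTC+07:00.
07:15 local − 7h = 00:15 UTC.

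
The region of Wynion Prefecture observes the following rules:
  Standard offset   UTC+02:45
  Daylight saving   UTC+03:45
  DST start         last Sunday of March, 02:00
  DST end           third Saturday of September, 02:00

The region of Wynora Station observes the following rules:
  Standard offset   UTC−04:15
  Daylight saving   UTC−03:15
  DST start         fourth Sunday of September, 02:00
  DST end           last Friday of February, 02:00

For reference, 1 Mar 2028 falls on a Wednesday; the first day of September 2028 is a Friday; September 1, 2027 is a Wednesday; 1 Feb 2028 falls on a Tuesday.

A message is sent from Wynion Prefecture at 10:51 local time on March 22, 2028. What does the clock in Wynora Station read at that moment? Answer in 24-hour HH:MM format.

03:51

1 March 2028 is a Wednesday, so Sundays fall on 5, 12, 19, 26; the last is March 26.
1 September 2028 is a Friday, so the first Saturday is September 2 and the third is September 16.
March 22, 2028 does not fall between 26 March and 16 September, so daylight saving is not in effect and Wynion Prefecture is at UTC+02:45.
10:51 Wynion Prefecture − 2h45m = 08:06 UTC.
1 September 2027 is a Wednesday, so the first Sunday is September 5 and the fourth is September 26.
1 February 2028 is a Tuesday, so Fridays fall on 4, 11, 18, 25; the last is February 25.
At the standard offset (UTC−04:15), 08:06 UTC − 4h15m = 03:51 Wynora Station standard time.
Daylight saving runs 26 September 2027 – 25 February 2028; the standard-time date in Wynora Station, March 22, 2028, is outside that window, so Wynora Station is on standard time at UTC−04:15.
08:06 UTC − 4h15m = 03:51 Wynora Station.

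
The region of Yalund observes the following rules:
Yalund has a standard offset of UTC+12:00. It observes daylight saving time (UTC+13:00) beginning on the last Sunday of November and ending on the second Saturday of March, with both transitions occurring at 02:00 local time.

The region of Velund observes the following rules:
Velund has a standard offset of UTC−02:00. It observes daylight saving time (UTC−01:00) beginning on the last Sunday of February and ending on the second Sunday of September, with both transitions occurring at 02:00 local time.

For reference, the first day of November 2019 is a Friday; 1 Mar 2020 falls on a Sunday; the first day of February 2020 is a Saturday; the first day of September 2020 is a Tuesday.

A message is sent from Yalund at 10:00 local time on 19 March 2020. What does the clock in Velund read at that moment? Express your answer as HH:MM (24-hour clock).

21:00

1 November 2019 is a Friday, so Sundays fall on 3, 10, 17, 24; the last is November 24.
1 March 2020 is a Sunday, so the first Saturday is March 7 and the second is March 14.
Daylight saving runs 24 November 2019 – 14 March 2020; 19 March 2020 is outside that window, so Yalund is on standard time at UTC+12:00.
10:00 Yalund − 12h = 22:00 UTC (rolling into the previous day, 18 March 2020).
1 February 2020 is a Saturday, so Sundays fall on 2, 9, 16, 23; the last is February 23.
1 September 2020 is a Tuesday, so the first Sunday is September 6 and the second is September 13.
At the standard offset (UTC−02:00), 22:00 UTC − 2h = 20:00 Velund standard time.
The standard-time date in Velund, 18 March 2020, falls between 23 February and 13 September, so daylight saving is in effect and Velund is at UTC−01:00.
22:00 UTC − 1h = 21:00 Velund.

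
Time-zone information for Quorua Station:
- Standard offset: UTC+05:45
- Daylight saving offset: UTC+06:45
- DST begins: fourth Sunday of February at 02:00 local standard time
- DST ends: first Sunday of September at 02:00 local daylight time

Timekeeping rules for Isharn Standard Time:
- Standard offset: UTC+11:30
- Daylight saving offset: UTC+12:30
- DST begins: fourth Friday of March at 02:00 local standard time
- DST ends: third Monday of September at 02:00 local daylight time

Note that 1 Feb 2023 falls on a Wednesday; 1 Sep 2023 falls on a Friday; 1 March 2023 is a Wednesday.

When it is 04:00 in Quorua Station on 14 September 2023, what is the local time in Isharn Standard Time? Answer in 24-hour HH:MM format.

10:45

1 February 2023 is a Wednesday, so the first Sunday is February 5 and the fourth is February 26.
1 September 2023 is a Friday, so the first Sunday is September 3.
14 September 2023 does not fall between 26 February and 3 September, so daylight saving is not in effect and Quorua Station is at UTC+05:45.
04:00 Quorua Station − 5h45m = 22:15 UTC (rolling into the previous day, 13 September 2023).
1 March 2023 is a Wednesday, so the first Friday is March 3 and the fourth is March 24.
1 September 2023 is a Friday, so the first Monday is September 4 and the third is September 18.
At the standard offset (UTC+11:30), 22:15 UTC + 11h30m = 09:45 Isharn Standard Time standard time (rolling into the next day, 14 September 2023).
The standard-time date in Isharn Standard Time, 14 September 2023, falls between 24 March and 18 September, so daylight saving is in effect and Isharn Standard Time is at UTC+12:30.
22:15 UTC + 12h30m = 10:45 Isharn Standard Time (rolling into the next day, 14 September 2023).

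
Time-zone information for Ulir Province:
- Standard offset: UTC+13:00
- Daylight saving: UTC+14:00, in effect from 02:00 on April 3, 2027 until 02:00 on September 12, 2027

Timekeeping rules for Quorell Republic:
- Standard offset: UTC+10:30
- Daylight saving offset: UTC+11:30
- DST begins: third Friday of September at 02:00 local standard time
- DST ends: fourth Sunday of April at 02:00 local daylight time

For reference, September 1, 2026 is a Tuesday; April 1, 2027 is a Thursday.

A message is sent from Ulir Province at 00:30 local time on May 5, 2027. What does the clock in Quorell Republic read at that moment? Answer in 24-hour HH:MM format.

Daylight saving runs 3 April – 12 September; May 5, 2027 is inside that window, so Ulir Province is at UTC+14:00.
00:30 Ulir Province − 14h = 10:30 UTC (rolling into the previous day, 4 May 2027).
1 September 2026 is a Tuesday, so the first Friday is September 4 and the third is September 18.
1 April 2027 is a Thursday, so the first Sunday is April 4 and the fourth is April 25.
At the standard offset (UTC+10:30), 10:30 UTC + 10h30m = 21:00 Quorell Republic standard time.
The standard-time date in Quorell Republic, May 4, 2027, does not fall between 18 September 2026 and 25 April 2027, so daylight saving is not in effect and Quorell Republic is at UTC+10:30.
10:30 UTC + 10h30m = 21:00 Quorell Republic.

21:00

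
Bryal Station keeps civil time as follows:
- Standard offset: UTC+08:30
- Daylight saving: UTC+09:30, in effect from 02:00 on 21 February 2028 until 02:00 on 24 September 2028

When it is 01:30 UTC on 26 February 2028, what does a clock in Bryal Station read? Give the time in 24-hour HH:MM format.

11:00

At the standard offset (UTC+08:30), 01:30 UTC + 8h30m = 10:00 Bryal Station standard time.
Daylight saving runs 21 February – 24 September; the standard-time date in Bryal Station, 26 February 2028, is inside that window, so Bryal Station is at UTC+09:30.
01:30 UTC + 9h30m = 11:00 local.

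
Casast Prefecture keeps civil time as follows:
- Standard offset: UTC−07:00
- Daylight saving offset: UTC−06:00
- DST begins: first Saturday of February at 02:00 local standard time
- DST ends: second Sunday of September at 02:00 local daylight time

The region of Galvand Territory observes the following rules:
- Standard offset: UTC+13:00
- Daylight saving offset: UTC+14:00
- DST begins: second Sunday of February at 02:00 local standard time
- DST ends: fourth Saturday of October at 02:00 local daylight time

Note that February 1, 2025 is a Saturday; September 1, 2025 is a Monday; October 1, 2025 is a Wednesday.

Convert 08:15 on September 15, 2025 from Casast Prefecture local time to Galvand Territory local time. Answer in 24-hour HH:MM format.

05:15

1 February 2025 is a Saturday, so the first Saturday is February 1.
1 September 2025 is a Monday, so the first Sunday is September 7 and the second is September 14.
Daylight saving runs 1 February – 14 September; September 15, 2025 is outside that window, so Casast Prefecture is on standard time at UTC−07:00.
08:15 Casast Prefecture + 7h = 15:15 UTC.
1 February 2025 is a Saturday, so the first Sunday is February 2 and the second is February 9.
1 October 2025 is a Wednesday, so the first Saturday is October 4 and the fourth is October 25.
At the standard offset (UTC+13:00), 15:15 UTC + 13h = 04:15 Galvand Territory standard time (rolling into the next day, 16 September 2025).
Daylight saving runs 9 February – 25 October; the standard-time date in Galvand Territory, September 16, 2025, is inside that window, so Galvand Territory is at UTC+14:00.
15:15 UTC + 14h = 05:15 Galvand Territory (rolling into the next day, 16 September 2025).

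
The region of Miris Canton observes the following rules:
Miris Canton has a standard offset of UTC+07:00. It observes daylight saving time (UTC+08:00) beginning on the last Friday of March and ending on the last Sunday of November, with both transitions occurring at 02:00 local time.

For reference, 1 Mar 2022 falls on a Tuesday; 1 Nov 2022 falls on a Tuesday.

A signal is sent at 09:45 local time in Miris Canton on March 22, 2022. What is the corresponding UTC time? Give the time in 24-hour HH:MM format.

02:45

1 March 2022 is a Tuesday, so Fridays fall on 4, 11, 18, 25; the last is March 25.
1 November 2022 is a Tuesday, so Sundays fall on 6, 13, 20, 27; the last is November 27.
March 22, 2022 does not fall between 25 March and 27 November, so daylight saving is not in effect and Miris Canton is at UTC+07:00.
09:45 local − 7h = 02:45 UTC.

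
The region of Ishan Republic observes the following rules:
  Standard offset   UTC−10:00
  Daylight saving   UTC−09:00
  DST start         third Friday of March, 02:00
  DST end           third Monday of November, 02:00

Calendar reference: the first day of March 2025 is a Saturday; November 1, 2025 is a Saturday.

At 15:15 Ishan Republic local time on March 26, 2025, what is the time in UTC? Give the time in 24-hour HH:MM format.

1 March 2025 is a Saturday, so the first Friday is March 7 and the third is March 21.
1 November 2025 is a Saturday, so the first Monday is November 3 and the third is November 17.
Daylight saving runs 21 March – 17 November; March 26, 2025 is inside that window, so Ishan Republic is at UTC−09:00.
15:15 local + 9h = 00:15 UTC (rolling into the next day, 27 March 2025).

00:15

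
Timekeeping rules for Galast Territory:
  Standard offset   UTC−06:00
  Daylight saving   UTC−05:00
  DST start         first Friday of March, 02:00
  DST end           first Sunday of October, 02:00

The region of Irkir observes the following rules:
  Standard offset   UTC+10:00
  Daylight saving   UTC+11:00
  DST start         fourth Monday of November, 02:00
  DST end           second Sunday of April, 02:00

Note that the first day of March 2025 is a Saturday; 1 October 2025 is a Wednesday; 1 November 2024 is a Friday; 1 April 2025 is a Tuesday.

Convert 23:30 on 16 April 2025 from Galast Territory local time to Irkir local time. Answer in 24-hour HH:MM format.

1 March 2025 is a Saturday, so the first Friday is March 7.
1 October 2025 is a Wednesday, so the first Sunday is October 5.
16 April 2025 lies within the daylight-saving period (7 March – 5 October), so Galast Territory is on daylight time, UTC−05:00.
23:30 Galast Territory + 5h = 04:30 UTC (rolling into the next day, 17 April 2025).
1 November 2024 is a Friday, so the first Monday is November 4 and the fourth is November 25.
1 April 2025 is a Tuesday, so the first Sunday is April 6 and the second is April 13.
At the standard offset (UTC+10:00), 04:30 UTC + 10h = 14:30 Irkir standard time.
Daylight saving runs 25 November 2024 – 13 April 2025; the standard-time date in Irkir, 17 April 2025, is outside that window, so Irkir is on standard time at UTC+10:00.
04:30 UTC + 10h = 14:30 Irkir.

14:30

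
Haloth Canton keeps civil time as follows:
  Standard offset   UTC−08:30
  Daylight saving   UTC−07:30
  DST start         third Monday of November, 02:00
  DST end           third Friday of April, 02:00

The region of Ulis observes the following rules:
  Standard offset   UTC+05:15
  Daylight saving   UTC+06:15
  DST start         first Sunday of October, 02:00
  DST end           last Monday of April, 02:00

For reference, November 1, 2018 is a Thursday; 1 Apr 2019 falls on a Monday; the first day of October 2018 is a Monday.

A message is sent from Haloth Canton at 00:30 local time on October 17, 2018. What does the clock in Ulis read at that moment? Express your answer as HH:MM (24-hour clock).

1 November 2018 is a Thursday, so the first Monday is November 5 and the third is November 19.
1 April 2019 is a Monday, so the first Friday is April 5 and the third is April 19.
Daylight saving runs 19 November 2018 – 19 April 2019; October 17, 2018 is outside that window, so Haloth Canton is on standard time at UTC−08:30.
00:30 Haloth Canton + 8h30m = 09:00 UTC.
1 October 2018 is a Monday, so the first Sunday is October 7.
1 April 2019 is a Monday, so Mondays fall on 1, 8, 15, 22, 29; the last is April 29.
At the standard offset (UTC+05:15), 09:00 UTC + 5h15m = 14:15 Ulis standard time.
The standard-time date in Ulis, October 17, 2018, falls between 7 October 2018 and 29 April 2019, so daylight saving is in effect and Ulis is at UTC+06:15.
09:00 UTC + 6h15m = 15:15 Ulis.

15:15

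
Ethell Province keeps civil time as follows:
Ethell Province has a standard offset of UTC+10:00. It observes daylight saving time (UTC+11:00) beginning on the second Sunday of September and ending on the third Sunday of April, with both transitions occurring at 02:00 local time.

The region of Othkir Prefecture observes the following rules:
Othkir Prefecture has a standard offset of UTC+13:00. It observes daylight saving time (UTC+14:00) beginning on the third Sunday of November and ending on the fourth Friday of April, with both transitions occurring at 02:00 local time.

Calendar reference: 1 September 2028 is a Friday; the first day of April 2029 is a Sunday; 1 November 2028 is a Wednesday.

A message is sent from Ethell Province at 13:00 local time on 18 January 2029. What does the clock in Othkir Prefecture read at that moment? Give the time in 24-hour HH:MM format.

1 September 2028 is a Friday, so the first Sunday is September 3 and the second is September 10.
1 April 2029 is a Sunday, so the first Sunday is April 1 and the third is April 15.
18 January 2029 falls between 10 September 2028 and 15 April 2029, so daylight saving is in effect and Ethell Province is at UTC+11:00.
13:00 Ethell Province − 11h = 02:00 UTC.
1 November 2028 is a Wednesday, so the first Sunday is November 5 and the third is November 19.
1 April 2029 is a Sunday, so the first Friday is April 6 and the fourth is April 27.
At the standard offset (UTC+13:00), 02:00 UTC + 13h = 15:00 Othkir Prefecture standard time.
Daylight saving runs 19 November 2028 – 27 April 2029; the standard-time date in Othkir Prefecture, 18 January 2029, is inside that window, so Othkir Prefecture is at UTC+14:00.
02:00 UTC + 14h = 16:00 Othkir Prefecture.

16:00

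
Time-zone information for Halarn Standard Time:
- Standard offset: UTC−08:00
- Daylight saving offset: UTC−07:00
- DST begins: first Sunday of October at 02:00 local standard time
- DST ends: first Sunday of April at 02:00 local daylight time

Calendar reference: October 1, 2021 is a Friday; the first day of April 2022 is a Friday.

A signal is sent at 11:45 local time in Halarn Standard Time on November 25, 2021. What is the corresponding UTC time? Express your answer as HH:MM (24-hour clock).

18:45

1 October 2021 is a Friday, so the first Sunday is October 3.
1 April 2022 is a Friday, so the first Sunday is April 3.
November 25, 2021 falls between 3 October 2021 and 3 April 2022, so daylight saving is in effect and Halarn Standard Time is at UTC−07:00.
11:45 local + 7h = 18:45 UTC.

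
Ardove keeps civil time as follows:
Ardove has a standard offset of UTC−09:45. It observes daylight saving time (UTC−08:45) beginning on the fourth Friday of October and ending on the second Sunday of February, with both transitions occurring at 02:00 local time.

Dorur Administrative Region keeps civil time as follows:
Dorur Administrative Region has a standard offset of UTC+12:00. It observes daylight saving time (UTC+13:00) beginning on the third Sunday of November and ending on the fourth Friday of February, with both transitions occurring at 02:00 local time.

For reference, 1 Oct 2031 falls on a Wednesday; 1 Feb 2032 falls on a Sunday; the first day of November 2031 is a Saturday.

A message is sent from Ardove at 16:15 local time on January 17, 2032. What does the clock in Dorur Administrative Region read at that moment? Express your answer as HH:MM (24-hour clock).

1 October 2031 is a Wednesday, so the first Friday is October 3 and the fourth is October 24.
1 February 2032 is a Sunday, so the first Sunday is February 1 and the second is February 8.
January 17, 2032 lies within the daylight-saving period (24 October 2031 – 8 February 2032), so Ardove is on daylight time, UTC−08:45.
16:15 Ardove + 8h45m = 01:00 UTC (rolling into the next day, 18 January 2032).
1 November 2031 is a Saturday, so the first Sunday is November 2 and the third is November 16.
1 February 2032 is a Sunday, so the first Friday is February 6 and the fourth is February 27.
At the standard offset (UTC+12:00), 01:00 UTC + 12h = 13:00 Dorur Administrative Region standard time.
Daylight saving runs 16 November 2031 – 27 February 2032; the standard-time date in Dorur Administrative Region, January 18, 2032, is inside that window, so Dorur Administrative Region is at UTC+13:00.
01:00 UTC + 13h = 14:00 Dorur Administrative Region.

14:00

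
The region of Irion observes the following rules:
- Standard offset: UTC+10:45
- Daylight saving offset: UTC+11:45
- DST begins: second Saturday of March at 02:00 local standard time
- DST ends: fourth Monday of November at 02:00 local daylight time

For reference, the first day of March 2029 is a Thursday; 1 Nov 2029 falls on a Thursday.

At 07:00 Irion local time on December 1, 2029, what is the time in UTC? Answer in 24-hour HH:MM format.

1 March 2029 is a Thursday, so the first Saturday is March 3 and the second is March 10.
1 November 2029 is a Thursday, so the first Monday is November 5 and the fourth is November 26.
December 1, 2029 does not fall between 10 March and 26 November, so daylight saving is not in effect and Irion is at UTC+10:45.
07:00 local − 10h45m = 20:15 UTC (rolling into the previous day, 30 November 2029).

20:15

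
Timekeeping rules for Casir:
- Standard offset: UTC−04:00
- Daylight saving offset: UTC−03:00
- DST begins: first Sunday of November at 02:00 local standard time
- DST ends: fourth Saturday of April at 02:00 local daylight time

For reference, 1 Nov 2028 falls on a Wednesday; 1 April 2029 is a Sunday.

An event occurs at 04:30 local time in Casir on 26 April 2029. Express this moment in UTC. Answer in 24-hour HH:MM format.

1 November 2028 is a Wednesday, so the first Sunday is November 5.
1 April 2029 is a Sunday, so the first Saturday is April 7 and the fourth is April 28.
26 April 2029 lies within the daylight-saving period (5 November 2028 – 28 April 2029), so Casir is on daylight time, UTC−03:00.
04:30 local + 3h = 07:30 UTC.

07:30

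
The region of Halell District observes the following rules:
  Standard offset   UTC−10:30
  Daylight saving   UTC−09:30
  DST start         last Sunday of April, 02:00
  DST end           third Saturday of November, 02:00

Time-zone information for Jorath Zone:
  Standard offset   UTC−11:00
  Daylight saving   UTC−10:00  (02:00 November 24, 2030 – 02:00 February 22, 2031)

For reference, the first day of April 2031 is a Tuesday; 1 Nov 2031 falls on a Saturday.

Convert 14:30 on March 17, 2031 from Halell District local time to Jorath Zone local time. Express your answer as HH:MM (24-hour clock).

14:00

1 April 2031 is a Tuesday, so Sundays fall on 6, 13, 20, 27; the last is April 27.
1 November 2031 is a Saturday, so the first Saturday is November 1 and the third is November 15.
March 17, 2031 is outside the daylight-saving period (27 April – 15 November), so Halell District is on standard time, UTC−10:30.
14:30 Halell District + 10h30m = 01:00 UTC (rolling into the next day, 18 March 2031).
At the standard offset (UTC−11:00), 01:00 UTC − 11h = 14:00 Jorath Zone standard time (rolling into the previous day, 17 March 2031).
Daylight saving runs 24 November 2030 – 22 February 2031; the standard-time date in Jorath Zone, March 17, 2031, is outside that window, so Jorath Zone is on standard time at UTC−11:00.
01:00 UTC − 11h = 14:00 Jorath Zone (rolling into the previous day, 17 March 2031).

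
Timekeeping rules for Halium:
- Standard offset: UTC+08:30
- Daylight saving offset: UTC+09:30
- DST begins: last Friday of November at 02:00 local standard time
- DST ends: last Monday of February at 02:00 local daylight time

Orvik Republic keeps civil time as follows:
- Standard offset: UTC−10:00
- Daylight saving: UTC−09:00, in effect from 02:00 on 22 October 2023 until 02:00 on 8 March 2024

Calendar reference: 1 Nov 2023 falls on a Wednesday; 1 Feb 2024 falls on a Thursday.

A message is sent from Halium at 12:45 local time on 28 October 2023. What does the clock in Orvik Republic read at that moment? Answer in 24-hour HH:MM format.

1 November 2023 is a Wednesday, so Fridays fall on 3, 10, 17, 24; the last is November 24.
1 February 2024 is a Thursday, so Mondays fall on 5, 12, 19, 26; the last is February 26.
28 October 2023 is outside the daylight-saving period (24 November 2023 – 26 February 2024), so Halium is on standard time, UTC+08:30.
12:45 Halium − 8h30m = 04:15 UTC.
At the standard offset (UTC−10:00), 04:15 UTC − 10h = 18:15 Orvik Republic standard time (rolling into the previous day, 27 October 2023).
The standard-time date in Orvik Republic, 27 October 2023, lies within the daylight-saving period (22 October 2023 – 8 March 2024), so Orvik Republic is on daylight time, UTC−09:00.
04:15 UTC − 9h = 19:15 Orvik Republic (rolling into the previous day, 27 October 2023).

19:15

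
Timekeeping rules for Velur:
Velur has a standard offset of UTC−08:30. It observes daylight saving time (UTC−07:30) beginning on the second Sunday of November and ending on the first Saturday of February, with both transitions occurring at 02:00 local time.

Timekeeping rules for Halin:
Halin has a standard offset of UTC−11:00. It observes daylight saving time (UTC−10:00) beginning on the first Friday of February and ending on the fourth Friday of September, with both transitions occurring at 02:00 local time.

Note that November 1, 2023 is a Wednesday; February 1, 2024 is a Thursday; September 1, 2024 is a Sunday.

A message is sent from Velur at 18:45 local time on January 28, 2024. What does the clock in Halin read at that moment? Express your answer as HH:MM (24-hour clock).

15:15

1 November 2023 is a Wednesday, so the first Sunday is November 5 and the second is November 12.
1 February 2024 is a Thursday, so the first Saturday is February 3.
January 28, 2024 lies within the daylight-saving period (12 November 2023 – 3 February 2024), so Velur is on daylight time, UTC−07:30.
18:45 Velur + 7h30m = 02:15 UTC (rolling into the next day, 29 January 2024).
1 February 2024 is a Thursday, so the first Friday is February 2.
1 September 2024 is a Sunday, so the first Friday is September 6 and the fourth is September 27.
At the standard offset (UTC−11:00), 02:15 UTC − 11h = 15:15 Halin standard time (rolling into the previous day, 28 January 2024).
Daylight saving runs 2 February – 27 September; the standard-time date in Halin, January 28, 2024, is outside that window, so Halin is on standard time at UTC−11:00.
02:15 UTC − 11h = 15:15 Halin (rolling into the previous day, 28 January 2024).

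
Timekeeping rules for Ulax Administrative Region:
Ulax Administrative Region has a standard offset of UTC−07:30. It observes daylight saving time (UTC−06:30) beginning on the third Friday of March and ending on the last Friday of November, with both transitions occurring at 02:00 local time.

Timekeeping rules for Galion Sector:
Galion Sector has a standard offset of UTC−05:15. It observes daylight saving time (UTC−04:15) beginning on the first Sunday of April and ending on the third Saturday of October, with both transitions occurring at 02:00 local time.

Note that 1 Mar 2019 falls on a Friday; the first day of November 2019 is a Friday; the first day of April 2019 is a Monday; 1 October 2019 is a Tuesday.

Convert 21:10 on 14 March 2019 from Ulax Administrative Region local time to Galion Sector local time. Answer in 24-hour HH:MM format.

23:25

1 March 2019 is a Friday, so the first Friday is March 1 and the third is March 15.
1 November 2019 is a Friday, so Fridays fall on 1, 8, 15, 22, 29; the last is November 29.
14 March 2019 does not fall between 15 March and 29 November, so daylight saving is not in effect and Ulax Administrative Region is at UTC−07:30.
21:10 Ulax Administrative Region + 7h30m = 04:40 UTC (rolling into the next day, 15 March 2019).
1 April 2019 is a Monday, so the first Sunday is April 7.
1 October 2019 is a Tuesday, so the first Saturday is October 5 and the third is October 19.
At the standard offset (UTC−05:15), 04:40 UTC − 5h15m = 23:25 Galion Sector standard time (rolling into the previous day, 14 March 2019).
The standard-time date in Galion Sector, 14 March 2019, does not fall between 7 April and 19 October, so daylight saving is not in effect and Galion Sector is at UTC−05:15.
04:40 UTC − 5h15m = 23:25 Galion Sector (rolling into the previous day, 14 March 2019).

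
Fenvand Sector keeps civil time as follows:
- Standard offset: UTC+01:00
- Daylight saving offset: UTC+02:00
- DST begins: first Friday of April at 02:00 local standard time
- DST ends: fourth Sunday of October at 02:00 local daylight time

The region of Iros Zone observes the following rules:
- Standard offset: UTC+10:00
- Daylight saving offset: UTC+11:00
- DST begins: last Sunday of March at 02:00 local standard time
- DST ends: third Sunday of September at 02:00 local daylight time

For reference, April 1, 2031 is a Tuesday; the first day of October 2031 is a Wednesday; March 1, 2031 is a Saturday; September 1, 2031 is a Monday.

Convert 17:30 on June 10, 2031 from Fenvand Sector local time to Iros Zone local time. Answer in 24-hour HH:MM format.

02:30

1 April 2031 is a Tuesday, so the first Friday is April 4.
1 October 2031 is a Wednesday, so the first Sunday is October 5 and the fourth is October 26.
Daylight saving runs 4 April – 26 October; June 10, 2031 is inside that window, so Fenvand Sector is at UTC+02:00.
17:30 Fenvand Sector − 2h = 15:30 UTC.
1 March 2031 is a Saturday, so Sundays fall on 2, 9, 16, 23, 30; the last is March 30.
1 September 2031 is a Monday, so the first Sunday is September 7 and the third is September 21.
At the standard offset (UTC+10:00), 15:30 UTC + 10h = 01:30 Iros Zone standard time (rolling into the next day, 11 June 2031).
Daylight saving runs 30 March – 21 September; the standard-time date in Iros Zone, June 11, 2031, is inside that window, so Iros Zone is at UTC+11:00.
15:30 UTC + 11h = 02:30 Iros Zone (rolling into the next day, 11 June 2031).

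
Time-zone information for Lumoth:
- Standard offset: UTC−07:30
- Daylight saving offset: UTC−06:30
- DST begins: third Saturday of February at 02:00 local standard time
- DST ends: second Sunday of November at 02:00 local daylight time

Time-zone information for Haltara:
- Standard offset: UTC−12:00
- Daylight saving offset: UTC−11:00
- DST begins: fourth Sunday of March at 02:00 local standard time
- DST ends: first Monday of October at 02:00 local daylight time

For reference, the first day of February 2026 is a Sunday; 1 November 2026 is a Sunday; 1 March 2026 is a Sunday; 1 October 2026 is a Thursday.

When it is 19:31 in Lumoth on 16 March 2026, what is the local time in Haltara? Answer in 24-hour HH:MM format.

1 February 2026 is a Sunday, so the first Saturday is February 7 and the third is February 21.
1 November 2026 is a Sunday, so the first Sunday is November 1 and the second is November 8.
16 March 2026 falls between 21 February and 8 November, so daylight saving is in effect and Lumoth is at UTC−06:30.
19:31 Lumoth + 6h30m = 02:01 UTC (rolling into the next day, 17 March 2026).
1 March 2026 is a Sunday, so the first Sunday is March 1 and the fourth is March 22.
1 October 2026 is a Thursday, so the first Monday is October 5.
At the standard offset (UTC−12:00), 02:01 UTC − 12h = 14:01 Haltara standard time (rolling into the previous day, 16 March 2026).
The standard-time date in Haltara, 16 March 2026, is outside the daylight-saving period (22 March – 5 October), so Haltara is on standard time, UTC−12:00.
02:01 UTC − 12h = 14:01 Haltara (rolling into the previous day, 16 March 2026).

14:01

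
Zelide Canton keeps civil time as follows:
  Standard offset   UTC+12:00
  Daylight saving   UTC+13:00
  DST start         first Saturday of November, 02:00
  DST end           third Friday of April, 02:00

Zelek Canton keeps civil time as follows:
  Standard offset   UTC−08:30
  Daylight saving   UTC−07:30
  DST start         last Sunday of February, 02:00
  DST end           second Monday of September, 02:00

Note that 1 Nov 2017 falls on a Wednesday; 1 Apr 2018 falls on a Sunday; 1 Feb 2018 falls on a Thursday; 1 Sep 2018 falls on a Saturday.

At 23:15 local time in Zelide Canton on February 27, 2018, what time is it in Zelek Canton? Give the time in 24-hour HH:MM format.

1 November 2017 is a Wednesday, so the first Saturday is November 4.
1 April 2018 is a Sunday, so the first Friday is April 6 and the third is April 20.
Daylight saving runs 4 November 2017 – 20 April 2018; February 27, 2018 is inside that window, so Zelide Canton is at UTC+13:00.
23:15 Zelide Canton − 13h = 10:15 UTC.
1 February 2018 is a Thursday, so Sundays fall on 4, 11, 18, 25; the last is February 25.
1 September 2018 is a Saturday, so the first Monday is September 3 and the second is September 10.
At the standard offset (UTC−08:30), 10:15 UTC − 8h30m = 01:45 Zelek Canton standard time.
Daylight saving runs 25 February – 10 September; the standard-time date in Zelek Canton, February 27, 2018, is inside that window, so Zelek Canton is at UTC−07:30.
10:15 UTC − 7h30m = 02:45 Zelek Canton.

02:45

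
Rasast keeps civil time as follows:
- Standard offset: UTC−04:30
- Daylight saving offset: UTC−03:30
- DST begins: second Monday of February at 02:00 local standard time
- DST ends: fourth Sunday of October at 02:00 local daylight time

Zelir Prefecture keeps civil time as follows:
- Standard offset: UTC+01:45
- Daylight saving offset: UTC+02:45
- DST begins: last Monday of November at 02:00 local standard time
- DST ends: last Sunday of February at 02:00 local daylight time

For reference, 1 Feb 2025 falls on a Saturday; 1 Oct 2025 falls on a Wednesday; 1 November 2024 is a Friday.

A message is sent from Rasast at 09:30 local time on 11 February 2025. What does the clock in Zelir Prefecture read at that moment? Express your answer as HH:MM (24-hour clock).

1 February 2025 is a Saturday, so the first Monday is February 3 and the second is February 10.
1 October 2025 is a Wednesday, so the first Sunday is October 5 and the fourth is October 26.
11 February 2025 falls between 10 February and 26 October, so daylight saving is in effect and Rasast is at UTC−03:30.
09:30 Rasast + 3h30m = 13:00 UTC.
1 November 2024 is a Friday, so Mondays fall on 4, 11, 18, 25; the last is November 25.
1 February 2025 is a Saturday, so Sundays fall on 2, 9, 16, 23; the last is February 23.
At the standard offset (UTC+01:45), 13:00 UTC + 1h45m = 14:45 Zelir Prefecture standard time.
The standard-time date in Zelir Prefecture, 11 February 2025, lies within the daylight-saving period (25 November 2024 – 23 February 2025), so Zelir Prefecture is on daylight time, UTC+02:45.
13:00 UTC + 2h45m = 15:45 Zelir Prefecture.

15:45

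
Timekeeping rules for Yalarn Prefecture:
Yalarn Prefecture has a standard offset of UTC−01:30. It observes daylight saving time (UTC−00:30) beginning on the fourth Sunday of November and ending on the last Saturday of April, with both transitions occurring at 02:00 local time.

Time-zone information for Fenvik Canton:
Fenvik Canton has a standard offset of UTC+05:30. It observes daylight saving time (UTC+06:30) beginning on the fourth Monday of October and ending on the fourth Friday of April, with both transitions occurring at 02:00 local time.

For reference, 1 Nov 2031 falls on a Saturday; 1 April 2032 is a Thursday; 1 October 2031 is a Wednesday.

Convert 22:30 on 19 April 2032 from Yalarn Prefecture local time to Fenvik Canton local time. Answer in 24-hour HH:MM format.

05:30

1 November 2031 is a Saturday, so the first Sunday is November 2 and the fourth is November 23.
1 April 2032 is a Thursday, so Saturdays fall on 3, 10, 17, 24; the last is April 24.
19 April 2032 lies within the daylight-saving period (23 November 2031 – 24 April 2032), so Yalarn Prefecture is on daylight time, UTC−00:30.
22:30 Yalarn Prefecture + 0h30m = 23:00 UTC.
1 October 2031 is a Wednesday, so the first Monday is October 6 and the fourth is October 27.
1 April 2032 is a Thursday, so the first Friday is April 2 and the fourth is April 23.
At the standard offset (UTC+05:30), 23:00 UTC + 5h30m = 04:30 Fenvik Canton standard time (rolling into the next day, 20 April 2032).
Daylight saving runs 27 October 2031 – 23 April 2032; the standard-time date in Fenvik Canton, 20 April 2032, is inside that window, so Fenvik Canton is at UTC+06:30.
23:00 UTC + 6h30m = 05:30 Fenvik Canton (rolling into the next day, 20 April 2032).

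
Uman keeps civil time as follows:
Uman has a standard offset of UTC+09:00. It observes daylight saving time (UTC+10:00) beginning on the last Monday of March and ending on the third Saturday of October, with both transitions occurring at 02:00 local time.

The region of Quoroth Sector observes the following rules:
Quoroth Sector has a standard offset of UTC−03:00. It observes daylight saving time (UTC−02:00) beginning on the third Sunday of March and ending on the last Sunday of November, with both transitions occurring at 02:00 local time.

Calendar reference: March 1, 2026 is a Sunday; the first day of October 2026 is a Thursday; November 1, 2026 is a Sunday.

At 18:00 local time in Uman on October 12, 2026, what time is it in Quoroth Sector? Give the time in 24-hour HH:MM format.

06:00

1 March 2026 is a Sunday, so Mondays fall on 2, 9, 16, 23, 30; the last is March 30.
1 October 2026 is a Thursday, so the first Saturday is October 3 and the third is October 17.
Daylight saving runs 30 March – 17 October; October 12, 2026 is inside that window, so Uman is at UTC+10:00.
18:00 Uman − 10h = 08:00 UTC.
1 March 2026 is a Sunday, so the first Sunday is March 1 and the third is March 15.
1 November 2026 is a Sunday, so Sundays fall on 1, 8, 15, 22, 29; the last is November 29.
At the standard offset (UTC−03:00), 08:00 UTC − 3h = 05:00 Quoroth Sector standard time.
Daylight saving runs 15 March – 29 November; the standard-time date in Quoroth Sector, October 12, 2026, is inside that window, so Quoroth Sector is at UTC−02:00.
08:00 UTC − 2h = 06:00 Quoroth Sector.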